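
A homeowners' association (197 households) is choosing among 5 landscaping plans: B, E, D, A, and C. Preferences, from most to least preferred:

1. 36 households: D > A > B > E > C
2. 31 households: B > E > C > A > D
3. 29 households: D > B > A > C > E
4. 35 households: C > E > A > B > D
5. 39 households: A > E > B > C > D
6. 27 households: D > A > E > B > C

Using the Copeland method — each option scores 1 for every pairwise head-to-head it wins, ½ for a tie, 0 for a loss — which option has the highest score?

A

B: beats D and C; loses to E and A → score 2.
E: beats B, D, and C; loses to A → score 3.
D: loses to B, E, A, and C → score 0.
A: beats B, E, D, and C → score 4.
C: beats D; loses to B, E, and A → score 1.
A has the best pairwise record.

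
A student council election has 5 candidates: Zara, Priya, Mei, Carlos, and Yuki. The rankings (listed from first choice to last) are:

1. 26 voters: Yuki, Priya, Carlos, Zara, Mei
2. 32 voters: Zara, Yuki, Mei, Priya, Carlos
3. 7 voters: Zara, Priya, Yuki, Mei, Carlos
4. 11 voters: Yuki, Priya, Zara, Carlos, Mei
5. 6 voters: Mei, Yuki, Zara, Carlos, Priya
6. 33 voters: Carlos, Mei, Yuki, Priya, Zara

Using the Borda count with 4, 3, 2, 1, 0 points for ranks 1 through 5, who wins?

Zara: 26·1 + 32·4 + 7·4 + 11·2 + 6·2 + 33·0 = 216
Priya: 26·3 + 32·1 + 7·3 + 11·3 + 6·0 + 33·1 = 197
Mei: 26·0 + 32·2 + 7·1 + 11·0 + 6·4 + 33·3 = 194
Carlos: 26·2 + 32·0 + 7·0 + 11·1 + 6·1 + 33·4 = 201
Yuki: 26·4 + 32·3 + 7·2 + 11·4 + 6·3 + 33·2 = 342
Yuki has the highest Borda score (342).

Yuki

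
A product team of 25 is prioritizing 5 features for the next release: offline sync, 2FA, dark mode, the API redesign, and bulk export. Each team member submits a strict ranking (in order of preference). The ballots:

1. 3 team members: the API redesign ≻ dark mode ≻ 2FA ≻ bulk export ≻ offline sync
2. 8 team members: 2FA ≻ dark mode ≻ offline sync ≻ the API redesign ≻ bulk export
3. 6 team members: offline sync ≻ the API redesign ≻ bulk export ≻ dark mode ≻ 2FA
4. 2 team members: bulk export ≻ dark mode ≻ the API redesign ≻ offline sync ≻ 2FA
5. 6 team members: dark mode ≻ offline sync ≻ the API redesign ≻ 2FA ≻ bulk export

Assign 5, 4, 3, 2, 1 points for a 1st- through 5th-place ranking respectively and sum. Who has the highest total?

offline sync: 3·1 + 8·3 + 6·5 + 2·2 + 6·4 = 85
2FA: 3·3 + 8·5 + 6·1 + 2·1 + 6·2 = 69
dark mode: 3·4 + 8·4 + 6·2 + 2·4 + 6·5 = 94
the API redesign: 3·5 + 8·2 + 6·4 + 2·3 + 6·3 = 79
bulk export: 3·2 + 8·1 + 6·3 + 2·5 + 6·1 = 48
dark mode has the highest Borda score (94).

dark mode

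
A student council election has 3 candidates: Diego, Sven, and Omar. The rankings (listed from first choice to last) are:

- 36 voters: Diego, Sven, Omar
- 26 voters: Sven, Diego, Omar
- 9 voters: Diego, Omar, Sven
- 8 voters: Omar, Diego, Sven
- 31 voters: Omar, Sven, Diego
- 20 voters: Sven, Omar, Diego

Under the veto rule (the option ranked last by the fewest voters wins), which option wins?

Sven

Last-place votes: Diego 51, Sven 17, Omar 62.
Sven is ranked last by the fewest voters, so Sven wins.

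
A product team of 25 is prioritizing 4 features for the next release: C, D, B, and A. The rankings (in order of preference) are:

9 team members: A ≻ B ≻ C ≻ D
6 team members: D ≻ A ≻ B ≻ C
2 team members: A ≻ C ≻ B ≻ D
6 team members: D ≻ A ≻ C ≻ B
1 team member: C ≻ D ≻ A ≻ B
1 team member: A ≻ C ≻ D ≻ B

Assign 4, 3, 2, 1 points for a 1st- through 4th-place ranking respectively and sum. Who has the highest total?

A

C: 9·2 + 6·1 + 2·3 + 6·2 + 1·4 + 1·3 = 49
D: 9·1 + 6·4 + 2·1 + 6·4 + 1·3 + 1·2 = 64
B: 9·3 + 6·2 + 2·2 + 6·1 + 1·1 + 1·1 = 51
A: 9·4 + 6·3 + 2·4 + 6·3 + 1·2 + 1·4 = 86
A has the highest Borda score (86).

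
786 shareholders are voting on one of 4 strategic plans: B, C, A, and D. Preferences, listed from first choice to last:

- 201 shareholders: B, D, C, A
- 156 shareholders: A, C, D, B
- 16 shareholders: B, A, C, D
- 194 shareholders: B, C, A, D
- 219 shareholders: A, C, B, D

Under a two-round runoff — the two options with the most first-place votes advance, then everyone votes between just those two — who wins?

Round 1 first-place votes: B 411, C 0, A 375, D 0.
B and A advance.
Runoff: B is preferred to A by 411 voters; A by 375.
B wins the runoff.

B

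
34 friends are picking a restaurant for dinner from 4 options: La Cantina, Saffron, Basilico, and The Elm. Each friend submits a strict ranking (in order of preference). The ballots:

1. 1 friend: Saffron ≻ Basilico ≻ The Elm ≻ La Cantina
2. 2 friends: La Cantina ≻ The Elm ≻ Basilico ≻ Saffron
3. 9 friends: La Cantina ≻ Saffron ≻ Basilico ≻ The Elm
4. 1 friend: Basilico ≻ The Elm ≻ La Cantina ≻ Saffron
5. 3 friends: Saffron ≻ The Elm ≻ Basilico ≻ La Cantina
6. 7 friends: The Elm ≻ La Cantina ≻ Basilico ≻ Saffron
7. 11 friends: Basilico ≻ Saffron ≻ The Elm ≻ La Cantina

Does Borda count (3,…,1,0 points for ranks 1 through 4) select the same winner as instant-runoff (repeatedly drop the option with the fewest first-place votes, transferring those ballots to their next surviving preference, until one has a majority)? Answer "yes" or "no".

no

Borda — scores: La Cantina 48, Saffron 52, Basilico 59, The Elm 45. Winner: Basilico.
Instant-runoff — R1 La Cantina 11, Saffron 4, Basilico 12, The Elm 7 (Saffron out); R2 La Cantina 11, Basilico 13, The Elm 10 (The Elm out); R3 La Cantina 18, Basilico 16 (La Cantina winner). Winner: La Cantina.
The two methods disagree.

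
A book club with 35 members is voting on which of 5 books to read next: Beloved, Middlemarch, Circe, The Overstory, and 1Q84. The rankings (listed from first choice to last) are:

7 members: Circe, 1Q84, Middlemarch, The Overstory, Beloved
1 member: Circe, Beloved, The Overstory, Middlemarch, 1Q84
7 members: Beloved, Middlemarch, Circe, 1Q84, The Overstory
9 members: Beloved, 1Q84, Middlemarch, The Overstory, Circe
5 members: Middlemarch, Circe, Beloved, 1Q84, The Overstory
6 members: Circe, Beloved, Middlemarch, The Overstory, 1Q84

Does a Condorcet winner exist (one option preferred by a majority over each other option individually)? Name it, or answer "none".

Checking pairwise contests:
Circe beats Beloved 19–16.
Beloved beats Middlemarch 23–12.
Middlemarch beats Circe 21–14.
Beloved beats The Overstory 28–7.
Beloved beats 1Q84 28–7.
Every option loses at least one head-to-head, so there is no Condorcet winner.

none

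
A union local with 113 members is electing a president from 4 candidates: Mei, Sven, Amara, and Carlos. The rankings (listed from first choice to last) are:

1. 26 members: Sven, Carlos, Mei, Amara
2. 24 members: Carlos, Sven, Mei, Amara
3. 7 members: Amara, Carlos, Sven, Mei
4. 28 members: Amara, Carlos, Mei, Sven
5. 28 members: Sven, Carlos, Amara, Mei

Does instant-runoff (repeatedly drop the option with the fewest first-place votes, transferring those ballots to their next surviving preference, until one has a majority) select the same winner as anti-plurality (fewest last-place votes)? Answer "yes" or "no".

no

Instant-runoff — R1 Mei 0, Sven 54, Amara 35, Carlos 24 (Mei out); R2 Sven 54, Amara 35, Carlos 24 (Carlos out); R3 Sven 78, Amara 35 (Sven winner). Winner: Sven.
Anti-plurality — last-place votes: Mei 35, Sven 28, Amara 50, Carlos 0. Winner: Carlos.
The two methods disagree.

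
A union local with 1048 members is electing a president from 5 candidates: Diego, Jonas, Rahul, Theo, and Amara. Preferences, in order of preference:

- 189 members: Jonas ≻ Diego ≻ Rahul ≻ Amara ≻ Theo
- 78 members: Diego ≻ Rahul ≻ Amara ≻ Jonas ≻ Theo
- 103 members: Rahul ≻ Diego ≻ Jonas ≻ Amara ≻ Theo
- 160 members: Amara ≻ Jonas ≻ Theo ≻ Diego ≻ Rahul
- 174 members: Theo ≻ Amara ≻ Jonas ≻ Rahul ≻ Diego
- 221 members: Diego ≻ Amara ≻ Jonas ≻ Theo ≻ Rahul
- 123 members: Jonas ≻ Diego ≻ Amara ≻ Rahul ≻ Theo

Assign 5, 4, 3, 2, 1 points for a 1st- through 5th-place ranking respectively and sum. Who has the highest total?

Jonas

Diego: 189·4 + 78·5 + 103·4 + 160·2 + 174·1 + 221·5 + 123·4 = 3649
Jonas: 189·5 + 78·2 + 103·3 + 160·4 + 174·3 + 221·3 + 123·5 = 3850
Rahul: 189·3 + 78·4 + 103·5 + 160·1 + 174·2 + 221·1 + 123·2 = 2369
Theo: 189·1 + 78·1 + 103·1 + 160·3 + 174·5 + 221·2 + 123·1 = 2285
Amara: 189·2 + 78·3 + 103·2 + 160·5 + 174·4 + 221·4 + 123·3 = 3567
Jonas has the highest Borda score (3850).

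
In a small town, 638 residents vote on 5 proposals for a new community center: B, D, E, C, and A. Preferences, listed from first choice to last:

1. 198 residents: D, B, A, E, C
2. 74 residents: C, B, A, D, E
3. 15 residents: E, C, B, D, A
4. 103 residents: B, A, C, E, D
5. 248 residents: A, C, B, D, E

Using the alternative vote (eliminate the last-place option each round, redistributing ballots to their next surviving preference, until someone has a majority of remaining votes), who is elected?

Round 1: B 103, D 198, E 15, C 74, A 248. Eliminate E.
Round 2: B 103, D 198, C 89, A 248. Eliminate C.
Round 3: B 192, D 198, A 248. Eliminate B.
Round 4: D 213, A 425. A has a majority.

A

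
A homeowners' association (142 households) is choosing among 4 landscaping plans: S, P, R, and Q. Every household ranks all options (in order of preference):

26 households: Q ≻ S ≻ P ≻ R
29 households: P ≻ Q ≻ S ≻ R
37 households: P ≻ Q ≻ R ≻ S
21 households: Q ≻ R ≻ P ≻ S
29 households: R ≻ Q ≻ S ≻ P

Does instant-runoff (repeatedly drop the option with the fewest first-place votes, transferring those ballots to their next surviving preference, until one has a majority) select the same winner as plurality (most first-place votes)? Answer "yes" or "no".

no

Instant-runoff — R1 S 0, P 66, R 29, Q 47 (S out); R2 P 66, R 29, Q 47 (R out); R3 P 66, Q 76 (Q winner). Winner: Q.
Plurality — first-place votes: S 0, P 66, R 29, Q 47. Winner: P.
The two methods disagree.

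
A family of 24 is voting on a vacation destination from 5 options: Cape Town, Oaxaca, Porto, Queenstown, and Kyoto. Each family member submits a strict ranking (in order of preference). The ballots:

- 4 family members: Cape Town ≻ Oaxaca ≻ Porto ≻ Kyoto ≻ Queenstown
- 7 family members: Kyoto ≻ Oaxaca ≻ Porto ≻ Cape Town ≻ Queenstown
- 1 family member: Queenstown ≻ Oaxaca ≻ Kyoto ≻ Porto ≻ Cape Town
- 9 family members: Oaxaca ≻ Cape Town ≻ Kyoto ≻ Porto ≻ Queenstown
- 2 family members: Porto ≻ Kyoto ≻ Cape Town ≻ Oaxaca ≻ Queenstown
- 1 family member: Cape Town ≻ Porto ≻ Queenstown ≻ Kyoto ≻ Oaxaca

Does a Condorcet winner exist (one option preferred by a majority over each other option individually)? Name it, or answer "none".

Oaxaca

Oaxaca vs Cape Town: 17–7 for Oaxaca.
Oaxaca vs Porto: 21–3 for Oaxaca.
Oaxaca vs Queenstown: 22–2 for Oaxaca.
Oaxaca vs Kyoto: 14–10 for Oaxaca.
Oaxaca beats every other option head-to-head.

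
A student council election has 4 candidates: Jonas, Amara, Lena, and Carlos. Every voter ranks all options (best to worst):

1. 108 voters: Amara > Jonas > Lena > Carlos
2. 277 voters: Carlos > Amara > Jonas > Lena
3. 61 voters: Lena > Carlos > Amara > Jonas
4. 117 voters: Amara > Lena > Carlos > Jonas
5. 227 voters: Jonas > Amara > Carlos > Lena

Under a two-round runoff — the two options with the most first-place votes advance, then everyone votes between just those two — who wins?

Carlos

Round 1 first-place votes: Jonas 227, Amara 225, Lena 61, Carlos 277.
Carlos and Jonas advance.
Runoff: Carlos is preferred to Jonas by 455 voters; Jonas by 335.
Carlos wins the runoff.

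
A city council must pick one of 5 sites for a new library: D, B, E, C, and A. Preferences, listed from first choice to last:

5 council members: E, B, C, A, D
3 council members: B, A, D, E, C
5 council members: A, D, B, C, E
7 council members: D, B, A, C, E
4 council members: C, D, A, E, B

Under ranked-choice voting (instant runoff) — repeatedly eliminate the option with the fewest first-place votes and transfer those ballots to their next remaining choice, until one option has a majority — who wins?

A

Round 1: D 7, B 3, E 5, C 4, A 5. Eliminate B.
Round 2: D 7, E 5, C 4, A 8. Eliminate C.
Round 3: D 11, E 5, A 8. Eliminate E.
Round 4: D 11, A 13. A has a majority.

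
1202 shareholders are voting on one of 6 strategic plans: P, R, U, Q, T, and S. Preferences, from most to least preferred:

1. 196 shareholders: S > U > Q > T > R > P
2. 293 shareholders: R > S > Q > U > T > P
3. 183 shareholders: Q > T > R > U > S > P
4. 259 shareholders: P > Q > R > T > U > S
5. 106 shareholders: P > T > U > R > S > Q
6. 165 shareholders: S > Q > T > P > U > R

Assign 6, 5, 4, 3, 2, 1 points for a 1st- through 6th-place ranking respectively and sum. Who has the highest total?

Q

P: 196·1 + 293·1 + 183·1 + 259·6 + 106·6 + 165·3 = 3357
R: 196·2 + 293·6 + 183·4 + 259·4 + 106·3 + 165·1 = 4401
U: 196·5 + 293·3 + 183·3 + 259·2 + 106·4 + 165·2 = 3680
Q: 196·4 + 293·4 + 183·6 + 259·5 + 106·1 + 165·5 = 5280
T: 196·3 + 293·2 + 183·5 + 259·3 + 106·5 + 165·4 = 4056
S: 196·6 + 293·5 + 183·2 + 259·1 + 106·2 + 165·6 = 4468
Q has the highest Borda score (5280).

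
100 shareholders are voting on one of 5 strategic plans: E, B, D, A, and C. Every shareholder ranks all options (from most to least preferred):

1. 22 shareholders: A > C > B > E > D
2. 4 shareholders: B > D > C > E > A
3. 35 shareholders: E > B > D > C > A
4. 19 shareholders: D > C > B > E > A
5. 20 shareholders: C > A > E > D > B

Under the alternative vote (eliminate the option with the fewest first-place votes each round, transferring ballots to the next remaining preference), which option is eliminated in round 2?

C

Round 1: E 35, B 4, D 19, A 22, C 20. Eliminate B.
Round 2: E 35, D 23, A 22, C 20. Eliminate C.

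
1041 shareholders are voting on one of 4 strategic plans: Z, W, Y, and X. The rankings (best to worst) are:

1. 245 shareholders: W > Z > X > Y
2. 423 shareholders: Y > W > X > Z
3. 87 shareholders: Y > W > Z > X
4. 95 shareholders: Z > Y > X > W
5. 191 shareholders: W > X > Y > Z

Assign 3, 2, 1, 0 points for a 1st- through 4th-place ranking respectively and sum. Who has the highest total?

W

Z: 245·2 + 423·0 + 87·1 + 95·3 + 191·0 = 862
W: 245·3 + 423·2 + 87·2 + 95·0 + 191·3 = 2328
Y: 245·0 + 423·3 + 87·3 + 95·2 + 191·1 = 1911
X: 245·1 + 423·1 + 87·0 + 95·1 + 191·2 = 1145
W has the highest Borda score (2328).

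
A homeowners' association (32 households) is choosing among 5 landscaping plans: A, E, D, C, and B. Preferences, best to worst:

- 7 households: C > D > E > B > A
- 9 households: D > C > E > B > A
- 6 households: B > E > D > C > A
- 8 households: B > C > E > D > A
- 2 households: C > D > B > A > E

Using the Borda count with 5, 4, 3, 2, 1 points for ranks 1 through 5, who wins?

C

A: 7·1 + 9·1 + 6·1 + 8·1 + 2·2 = 34
E: 7·3 + 9·3 + 6·4 + 8·3 + 2·1 = 98
D: 7·4 + 9·5 + 6·3 + 8·2 + 2·4 = 115
C: 7·5 + 9·4 + 6·2 + 8·4 + 2·5 = 125
B: 7·2 + 9·2 + 6·5 + 8·5 + 2·3 = 108
C has the highest Borda score (125).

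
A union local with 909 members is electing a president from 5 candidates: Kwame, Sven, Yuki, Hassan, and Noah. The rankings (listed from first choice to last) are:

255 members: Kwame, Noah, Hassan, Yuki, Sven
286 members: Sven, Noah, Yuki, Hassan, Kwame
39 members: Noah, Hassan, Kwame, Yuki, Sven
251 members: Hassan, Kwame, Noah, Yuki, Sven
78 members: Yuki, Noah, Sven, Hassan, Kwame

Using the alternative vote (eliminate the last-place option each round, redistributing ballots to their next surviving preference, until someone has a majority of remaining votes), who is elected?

Round 1: Kwame 255, Sven 286, Yuki 78, Hassan 251, Noah 39. Eliminate Noah.
Round 2: Kwame 255, Sven 286, Yuki 78, Hassan 290. Eliminate Yuki.
Round 3: Kwame 255, Sven 364, Hassan 290. Eliminate Kwame.
Round 4: Sven 364, Hassan 545. Hassan has a majority.

Hassan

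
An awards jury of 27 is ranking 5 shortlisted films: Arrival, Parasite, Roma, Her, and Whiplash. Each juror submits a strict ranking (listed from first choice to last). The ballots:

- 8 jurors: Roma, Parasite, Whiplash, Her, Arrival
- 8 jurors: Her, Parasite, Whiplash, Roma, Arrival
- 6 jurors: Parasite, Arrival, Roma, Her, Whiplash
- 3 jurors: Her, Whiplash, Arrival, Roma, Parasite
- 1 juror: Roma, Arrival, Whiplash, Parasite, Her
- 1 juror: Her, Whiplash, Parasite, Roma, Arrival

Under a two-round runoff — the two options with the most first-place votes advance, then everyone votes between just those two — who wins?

Round 1 first-place votes: Arrival 0, Parasite 6, Roma 9, Her 12, Whiplash 0.
Her and Roma advance.
Runoff: Her is preferred to Roma by 12 voters; Roma by 15.
Roma wins the runoff.

Roma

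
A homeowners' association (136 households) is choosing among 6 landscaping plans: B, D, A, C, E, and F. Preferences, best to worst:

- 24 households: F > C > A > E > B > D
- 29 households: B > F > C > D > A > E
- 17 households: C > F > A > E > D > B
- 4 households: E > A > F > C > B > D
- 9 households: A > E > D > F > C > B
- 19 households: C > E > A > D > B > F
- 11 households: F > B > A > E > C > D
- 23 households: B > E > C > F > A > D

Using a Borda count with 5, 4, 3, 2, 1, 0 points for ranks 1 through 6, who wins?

B: 24·1 + 29·5 + 17·0 + 4·1 + 9·0 + 19·1 + 11·4 + 23·5 = 351
D: 24·0 + 29·2 + 17·1 + 4·0 + 9·3 + 19·2 + 11·0 + 23·0 = 140
A: 24·3 + 29·1 + 17·3 + 4·4 + 9·5 + 19·3 + 11·3 + 23·1 = 326
C: 24·4 + 29·3 + 17·5 + 4·2 + 9·1 + 19·5 + 11·1 + 23·3 = 460
E: 24·2 + 29·0 + 17·2 + 4·5 + 9·4 + 19·4 + 11·2 + 23·4 = 328
F: 24·5 + 29·4 + 17·4 + 4·3 + 9·2 + 19·0 + 11·5 + 23·2 = 435
C has the highest Borda score (460).

C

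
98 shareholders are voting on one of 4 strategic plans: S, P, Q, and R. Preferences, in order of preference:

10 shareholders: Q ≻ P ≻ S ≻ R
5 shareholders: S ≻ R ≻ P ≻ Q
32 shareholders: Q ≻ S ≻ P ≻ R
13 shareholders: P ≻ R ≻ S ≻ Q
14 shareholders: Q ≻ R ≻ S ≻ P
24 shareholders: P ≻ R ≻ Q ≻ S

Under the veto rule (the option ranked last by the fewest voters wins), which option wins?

P

Last-place votes: S 24, P 14, Q 18, R 42.
P is ranked last by the fewest voters, so P wins.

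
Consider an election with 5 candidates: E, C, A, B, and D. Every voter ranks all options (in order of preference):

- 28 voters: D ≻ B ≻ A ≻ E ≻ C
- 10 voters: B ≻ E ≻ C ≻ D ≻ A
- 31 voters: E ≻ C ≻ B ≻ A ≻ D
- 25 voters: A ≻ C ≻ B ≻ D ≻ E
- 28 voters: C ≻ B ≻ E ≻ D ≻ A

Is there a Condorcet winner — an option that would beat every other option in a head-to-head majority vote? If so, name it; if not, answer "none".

Checking pairwise contests:
B beats E 91–31.
E beats C 69–53.
E beats A 69–53.
C beats B 84–38.
E beats D 69–53.
Every option loses at least one head-to-head, so there is no Condorcet winner.

none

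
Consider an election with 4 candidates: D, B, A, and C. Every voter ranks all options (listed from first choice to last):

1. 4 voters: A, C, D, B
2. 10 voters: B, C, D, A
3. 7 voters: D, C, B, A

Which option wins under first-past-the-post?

B

First-place votes: D 7, B 10, A 4, C 0.
B has the most first-place votes.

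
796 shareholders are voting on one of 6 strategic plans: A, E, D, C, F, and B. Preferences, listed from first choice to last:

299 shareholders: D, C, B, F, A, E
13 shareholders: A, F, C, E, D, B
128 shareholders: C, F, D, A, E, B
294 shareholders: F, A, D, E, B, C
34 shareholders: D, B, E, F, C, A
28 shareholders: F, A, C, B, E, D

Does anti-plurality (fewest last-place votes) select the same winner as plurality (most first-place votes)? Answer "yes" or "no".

no

Anti-plurality — last-place votes: A 34, E 299, D 28, C 294, F 0, B 141. Winner: F.
Plurality — first-place votes: A 13, E 0, D 333, C 128, F 322, B 0. Winner: D.
The two methods disagree.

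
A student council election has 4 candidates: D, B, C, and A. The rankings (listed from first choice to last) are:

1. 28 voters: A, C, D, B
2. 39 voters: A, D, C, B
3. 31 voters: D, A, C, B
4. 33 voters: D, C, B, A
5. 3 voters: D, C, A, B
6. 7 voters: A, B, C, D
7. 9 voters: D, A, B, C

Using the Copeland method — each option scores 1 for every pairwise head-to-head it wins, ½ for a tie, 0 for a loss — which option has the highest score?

D

D: beats B, C, and A → score 3.
B: loses to D, C, and A → score 0.
C: beats B; loses to D and A → score 1.
A: beats B and C; loses to D → score 2.
D has the best pairwise record.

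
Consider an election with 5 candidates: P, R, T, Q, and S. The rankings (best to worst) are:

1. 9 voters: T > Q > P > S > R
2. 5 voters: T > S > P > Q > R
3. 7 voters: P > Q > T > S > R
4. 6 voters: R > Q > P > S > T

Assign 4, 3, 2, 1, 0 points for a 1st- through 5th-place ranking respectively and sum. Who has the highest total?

P: 9·2 + 5·2 + 7·4 + 6·2 = 68
R: 9·0 + 5·0 + 7·0 + 6·4 = 24
T: 9·4 + 5·4 + 7·2 + 6·0 = 70
Q: 9·3 + 5·1 + 7·3 + 6·3 = 71
S: 9·1 + 5·3 + 7·1 + 6·1 = 37
Q has the highest Borda score (71).

Q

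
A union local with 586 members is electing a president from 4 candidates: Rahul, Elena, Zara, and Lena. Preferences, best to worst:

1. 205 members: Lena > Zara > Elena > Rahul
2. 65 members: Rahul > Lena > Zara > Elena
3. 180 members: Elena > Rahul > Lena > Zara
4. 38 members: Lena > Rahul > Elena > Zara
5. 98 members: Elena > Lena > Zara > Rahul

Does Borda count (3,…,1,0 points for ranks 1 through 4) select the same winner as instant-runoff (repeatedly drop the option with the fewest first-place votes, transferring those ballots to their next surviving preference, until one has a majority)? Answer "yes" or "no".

yes

Borda — scores: Rahul 631, Elena 1077, Zara 573, Lena 1235. Winner: Lena.
Instant-runoff — R1 Rahul 65, Elena 278, Zara 0, Lena 243 (Zara out); R2 Rahul 65, Elena 278, Lena 243 (Rahul out); R3 Elena 278, Lena 308 (Lena winner). Winner: Lena.
The two methods agree.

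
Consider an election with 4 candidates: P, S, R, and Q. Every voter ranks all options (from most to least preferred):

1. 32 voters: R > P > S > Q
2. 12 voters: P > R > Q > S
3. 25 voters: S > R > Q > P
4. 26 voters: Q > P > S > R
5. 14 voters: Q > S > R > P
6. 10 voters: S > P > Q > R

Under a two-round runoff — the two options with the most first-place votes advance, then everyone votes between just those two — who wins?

Round 1 first-place votes: P 12, S 35, R 32, Q 40.
Q and S advance.
Runoff: Q is preferred to S by 52 voters; S by 67.
S wins the runoff.

S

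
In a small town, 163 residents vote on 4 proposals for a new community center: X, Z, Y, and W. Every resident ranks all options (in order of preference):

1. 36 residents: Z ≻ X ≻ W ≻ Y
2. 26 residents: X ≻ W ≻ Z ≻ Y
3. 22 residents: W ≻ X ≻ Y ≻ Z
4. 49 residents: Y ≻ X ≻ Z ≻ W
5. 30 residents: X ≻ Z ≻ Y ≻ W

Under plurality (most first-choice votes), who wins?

X

First-place votes: X 56, Z 36, Y 49, W 22.
X has the most first-place votes.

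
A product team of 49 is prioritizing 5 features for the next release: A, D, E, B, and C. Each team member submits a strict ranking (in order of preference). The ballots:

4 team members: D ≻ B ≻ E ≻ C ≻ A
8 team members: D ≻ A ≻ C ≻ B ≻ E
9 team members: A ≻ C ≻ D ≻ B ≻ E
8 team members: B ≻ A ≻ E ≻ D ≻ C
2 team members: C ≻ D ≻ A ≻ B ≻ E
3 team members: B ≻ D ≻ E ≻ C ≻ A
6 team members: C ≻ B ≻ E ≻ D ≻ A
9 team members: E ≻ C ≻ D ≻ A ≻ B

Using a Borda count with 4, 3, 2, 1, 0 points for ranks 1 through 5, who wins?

D

A: 4·0 + 8·3 + 9·4 + 8·3 + 2·2 + 3·0 + 6·0 + 9·1 = 97
D: 4·4 + 8·4 + 9·2 + 8·1 + 2·3 + 3·3 + 6·1 + 9·2 = 113
E: 4·2 + 8·0 + 9·0 + 8·2 + 2·0 + 3·2 + 6·2 + 9·4 = 78
B: 4·3 + 8·1 + 9·1 + 8·4 + 2·1 + 3·4 + 6·3 + 9·0 = 93
C: 4·1 + 8·2 + 9·3 + 8·0 + 2·4 + 3·1 + 6·4 + 9·3 = 109
D has the highest Borda score (113).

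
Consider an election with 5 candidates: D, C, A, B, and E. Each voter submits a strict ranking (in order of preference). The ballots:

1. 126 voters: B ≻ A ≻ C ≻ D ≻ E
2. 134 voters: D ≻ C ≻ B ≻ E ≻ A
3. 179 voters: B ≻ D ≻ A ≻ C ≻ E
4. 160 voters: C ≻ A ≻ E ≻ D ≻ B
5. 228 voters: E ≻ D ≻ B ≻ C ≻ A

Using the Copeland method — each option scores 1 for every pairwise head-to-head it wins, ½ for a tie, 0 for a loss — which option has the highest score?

D

D: beats C, A, B, and E → score 4.
C: beats A and E; loses to D and B → score 2.
A: beats E; loses to D, C, and B → score 1.
B: beats C, A, and E; loses to D → score 3.
E: loses to D, C, A, and B → score 0.
D has the best pairwise record.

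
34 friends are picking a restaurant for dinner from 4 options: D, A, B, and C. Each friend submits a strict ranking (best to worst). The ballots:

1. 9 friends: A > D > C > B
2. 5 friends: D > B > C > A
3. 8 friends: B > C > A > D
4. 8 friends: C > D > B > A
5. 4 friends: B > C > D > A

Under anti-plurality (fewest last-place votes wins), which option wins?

Last-place votes: D 8, A 17, B 9, C 0.
C is ranked last by the fewest voters, so C wins.

C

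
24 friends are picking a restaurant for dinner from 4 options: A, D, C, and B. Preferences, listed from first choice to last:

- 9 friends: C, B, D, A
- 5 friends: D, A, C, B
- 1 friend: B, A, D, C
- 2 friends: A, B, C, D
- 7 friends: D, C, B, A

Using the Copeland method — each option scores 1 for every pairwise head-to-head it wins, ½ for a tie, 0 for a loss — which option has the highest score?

D

A: loses to D, C, and B → score 0.
D: beats A and C; ties B → score 2.5.
C: beats A and B; loses to D → score 2.
B: beats A; ties D; loses to C → score 1.5.
D has the best pairwise record.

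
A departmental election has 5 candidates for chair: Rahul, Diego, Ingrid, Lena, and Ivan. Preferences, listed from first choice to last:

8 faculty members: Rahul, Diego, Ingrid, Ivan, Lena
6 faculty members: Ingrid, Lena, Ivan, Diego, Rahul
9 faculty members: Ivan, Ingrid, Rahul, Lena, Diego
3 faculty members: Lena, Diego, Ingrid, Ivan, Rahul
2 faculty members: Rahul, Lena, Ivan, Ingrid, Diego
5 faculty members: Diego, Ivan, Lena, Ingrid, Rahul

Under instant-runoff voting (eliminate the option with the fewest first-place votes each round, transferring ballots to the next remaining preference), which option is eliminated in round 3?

Diego

Round 1: Rahul 10, Diego 5, Ingrid 6, Lena 3, Ivan 9. Eliminate Lena.
Round 2: Rahul 10, Diego 8, Ingrid 6, Ivan 9. Eliminate Ingrid.
Round 3: Rahul 10, Diego 8, Ivan 15. Eliminate Diego.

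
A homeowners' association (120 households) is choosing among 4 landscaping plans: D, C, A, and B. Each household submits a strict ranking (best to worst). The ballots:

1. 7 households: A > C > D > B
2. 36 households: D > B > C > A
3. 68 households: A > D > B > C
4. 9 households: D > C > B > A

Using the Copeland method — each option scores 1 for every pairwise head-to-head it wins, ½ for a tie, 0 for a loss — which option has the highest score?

A

D: beats C and B; loses to A → score 2.
C: loses to D, A, and B → score 0.
A: beats D, C, and B → score 3.
B: beats C; loses to D and A → score 1.
A has the best pairwise record.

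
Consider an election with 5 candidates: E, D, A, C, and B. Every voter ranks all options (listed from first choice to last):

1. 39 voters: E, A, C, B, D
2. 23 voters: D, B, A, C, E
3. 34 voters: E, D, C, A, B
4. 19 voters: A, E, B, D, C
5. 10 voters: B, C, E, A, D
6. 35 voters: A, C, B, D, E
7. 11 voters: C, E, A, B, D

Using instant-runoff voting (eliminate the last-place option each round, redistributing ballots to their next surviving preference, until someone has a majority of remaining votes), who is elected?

Round 1: E 73, D 23, A 54, C 11, B 10. Eliminate B.
Round 2: E 73, D 23, A 54, C 21. Eliminate C.
Round 3: E 94, D 23, A 54. E has a majority.

E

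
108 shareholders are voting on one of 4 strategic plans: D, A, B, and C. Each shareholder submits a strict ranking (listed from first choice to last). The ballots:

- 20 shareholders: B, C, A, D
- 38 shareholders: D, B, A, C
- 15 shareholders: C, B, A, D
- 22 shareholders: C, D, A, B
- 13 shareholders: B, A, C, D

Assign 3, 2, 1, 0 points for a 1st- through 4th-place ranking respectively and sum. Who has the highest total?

D: 20·0 + 38·3 + 15·0 + 22·2 + 13·0 = 158
A: 20·1 + 38·1 + 15·1 + 22·1 + 13·2 = 121
B: 20·3 + 38·2 + 15·2 + 22·0 + 13·3 = 205
C: 20·2 + 38·0 + 15·3 + 22·3 + 13·1 = 164
B has the highest Borda score (205).

B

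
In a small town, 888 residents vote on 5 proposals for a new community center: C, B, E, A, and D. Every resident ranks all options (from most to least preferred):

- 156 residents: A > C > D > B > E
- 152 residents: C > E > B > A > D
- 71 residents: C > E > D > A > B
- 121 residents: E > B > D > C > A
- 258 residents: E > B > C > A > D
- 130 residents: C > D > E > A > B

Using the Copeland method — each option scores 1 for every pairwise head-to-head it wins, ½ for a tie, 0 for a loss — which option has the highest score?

C

C: beats B, E, A, and D → score 4.
B: beats A and D; loses to C and E → score 2.
E: beats B, A, and D; loses to C → score 3.
A: beats D; loses to C, B, and E → score 1.
D: loses to C, B, E, and A → score 0.
C has the best pairwise record.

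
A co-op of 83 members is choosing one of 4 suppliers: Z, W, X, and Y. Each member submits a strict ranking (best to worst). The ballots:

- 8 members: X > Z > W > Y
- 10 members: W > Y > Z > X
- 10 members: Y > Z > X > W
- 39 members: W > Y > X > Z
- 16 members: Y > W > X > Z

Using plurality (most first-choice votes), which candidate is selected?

W

First-place votes: Z 0, W 49, X 8, Y 26.
W has the most first-place votes.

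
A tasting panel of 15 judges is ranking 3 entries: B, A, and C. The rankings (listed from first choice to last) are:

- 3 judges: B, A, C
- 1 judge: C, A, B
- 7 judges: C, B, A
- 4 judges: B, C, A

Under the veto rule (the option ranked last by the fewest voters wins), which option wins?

Last-place votes: B 1, A 11, C 3.
B is ranked last by the fewest voters, so B wins.

B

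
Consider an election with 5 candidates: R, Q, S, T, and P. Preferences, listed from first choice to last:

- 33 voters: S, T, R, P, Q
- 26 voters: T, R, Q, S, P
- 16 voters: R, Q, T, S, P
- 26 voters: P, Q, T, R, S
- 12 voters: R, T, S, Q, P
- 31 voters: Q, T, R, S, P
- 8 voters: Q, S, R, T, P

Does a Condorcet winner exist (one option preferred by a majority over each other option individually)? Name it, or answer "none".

Checking pairwise contests:
T beats R 116–36.
R beats Q 87–65.
R beats S 111–41.
Q beats T 81–71.
R beats P 126–26.
Every option loses at least one head-to-head, so there is no Condorcet winner.

none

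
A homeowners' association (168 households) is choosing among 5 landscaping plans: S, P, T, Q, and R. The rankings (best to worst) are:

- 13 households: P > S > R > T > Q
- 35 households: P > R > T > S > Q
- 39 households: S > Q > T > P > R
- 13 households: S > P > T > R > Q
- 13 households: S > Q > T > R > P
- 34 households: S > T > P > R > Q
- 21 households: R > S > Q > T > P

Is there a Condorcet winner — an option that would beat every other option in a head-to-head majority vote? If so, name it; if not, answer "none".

S vs P: 120–48 for S.
S vs T: 133–35 for S.
S vs Q: 168–0 for S.
S vs R: 112–56 for S.
S beats every other option head-to-head.

S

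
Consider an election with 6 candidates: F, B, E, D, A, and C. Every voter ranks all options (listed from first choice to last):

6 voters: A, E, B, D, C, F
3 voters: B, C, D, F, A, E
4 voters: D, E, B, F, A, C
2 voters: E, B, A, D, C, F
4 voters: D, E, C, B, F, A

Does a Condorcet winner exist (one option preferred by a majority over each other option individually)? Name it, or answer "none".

none

Checking pairwise contests:
B beats F 19–0.
E beats B 16–3.
D beats E 11–8.
B beats D 11–8.
F beats A 11–8.
B beats C 15–4.
Every option loses at least one head-to-head, so there is no Condorcet winner.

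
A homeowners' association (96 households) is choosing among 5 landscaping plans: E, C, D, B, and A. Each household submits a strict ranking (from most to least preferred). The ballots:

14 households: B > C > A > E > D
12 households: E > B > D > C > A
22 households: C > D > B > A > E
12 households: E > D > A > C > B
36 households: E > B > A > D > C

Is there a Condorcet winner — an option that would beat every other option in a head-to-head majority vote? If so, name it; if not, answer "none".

E vs C: 60–36 for E.
E vs D: 74–22 for E.
E vs B: 60–36 for E.
E vs A: 60–36 for E.
E beats every other option head-to-head.

E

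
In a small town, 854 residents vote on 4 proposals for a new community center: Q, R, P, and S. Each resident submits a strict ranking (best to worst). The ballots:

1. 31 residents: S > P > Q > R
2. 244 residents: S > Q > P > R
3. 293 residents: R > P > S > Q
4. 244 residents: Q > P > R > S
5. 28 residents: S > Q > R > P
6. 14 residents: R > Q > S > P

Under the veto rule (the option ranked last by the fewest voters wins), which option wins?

Last-place votes: Q 293, R 275, P 42, S 244.
P is ranked last by the fewest voters, so P wins.

P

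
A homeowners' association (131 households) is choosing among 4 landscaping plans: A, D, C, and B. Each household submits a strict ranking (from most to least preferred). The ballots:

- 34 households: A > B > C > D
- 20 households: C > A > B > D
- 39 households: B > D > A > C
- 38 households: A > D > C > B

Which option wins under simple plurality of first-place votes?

First-place votes: A 72, D 0, C 20, B 39.
A has the most first-place votes.

A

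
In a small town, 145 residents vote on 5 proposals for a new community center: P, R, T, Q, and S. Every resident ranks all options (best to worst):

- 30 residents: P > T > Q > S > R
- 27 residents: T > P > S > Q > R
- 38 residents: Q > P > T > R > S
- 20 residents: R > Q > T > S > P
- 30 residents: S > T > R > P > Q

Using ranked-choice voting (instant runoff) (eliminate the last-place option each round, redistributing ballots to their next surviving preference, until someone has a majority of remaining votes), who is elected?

Round 1: P 30, R 20, T 27, Q 38, S 30. Eliminate R.
Round 2: P 30, T 27, Q 58, S 30. Eliminate T.
Round 3: P 57, Q 58, S 30. Eliminate S.
Round 4: P 87, Q 58. P has a majority.

P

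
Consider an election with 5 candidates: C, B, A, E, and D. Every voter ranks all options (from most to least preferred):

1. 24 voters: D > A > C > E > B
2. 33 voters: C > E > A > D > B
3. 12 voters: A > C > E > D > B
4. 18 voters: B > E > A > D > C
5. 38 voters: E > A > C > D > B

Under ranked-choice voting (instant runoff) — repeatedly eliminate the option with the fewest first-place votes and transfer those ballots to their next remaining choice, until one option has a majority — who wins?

C

Round 1: C 33, B 18, A 12, E 38, D 24. Eliminate A.
Round 2: C 45, B 18, E 38, D 24. Eliminate B.
Round 3: C 45, E 56, D 24. Eliminate D.
Round 4: C 69, E 56. C has a majority.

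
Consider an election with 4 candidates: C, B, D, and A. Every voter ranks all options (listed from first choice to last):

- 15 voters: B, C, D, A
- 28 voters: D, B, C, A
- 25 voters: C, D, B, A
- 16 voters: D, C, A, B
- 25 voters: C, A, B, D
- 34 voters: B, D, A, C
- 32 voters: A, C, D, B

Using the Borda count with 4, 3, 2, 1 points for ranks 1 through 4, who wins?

C

C: 15·3 + 28·2 + 25·4 + 16·3 + 25·4 + 34·1 + 32·3 = 479
B: 15·4 + 28·3 + 25·2 + 16·1 + 25·2 + 34·4 + 32·1 = 428
D: 15·2 + 28·4 + 25·3 + 16·4 + 25·1 + 34·3 + 32·2 = 472
A: 15·1 + 28·1 + 25·1 + 16·2 + 25·3 + 34·2 + 32·4 = 371
C has the highest Borda score (479).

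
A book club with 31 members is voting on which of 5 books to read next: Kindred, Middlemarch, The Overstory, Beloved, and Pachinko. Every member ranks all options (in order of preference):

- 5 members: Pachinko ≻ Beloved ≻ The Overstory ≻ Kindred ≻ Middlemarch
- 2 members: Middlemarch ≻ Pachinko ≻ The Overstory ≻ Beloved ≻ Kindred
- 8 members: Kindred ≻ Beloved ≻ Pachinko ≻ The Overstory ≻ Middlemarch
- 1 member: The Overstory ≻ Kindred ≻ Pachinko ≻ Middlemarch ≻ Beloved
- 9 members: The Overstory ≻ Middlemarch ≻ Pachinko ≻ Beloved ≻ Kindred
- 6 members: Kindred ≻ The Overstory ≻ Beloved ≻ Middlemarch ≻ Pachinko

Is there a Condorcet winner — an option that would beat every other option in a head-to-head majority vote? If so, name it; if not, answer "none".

The Overstory

The Overstory vs Kindred: 17–14 for The Overstory.
The Overstory vs Middlemarch: 29–2 for The Overstory.
The Overstory vs Beloved: 18–13 for The Overstory.
The Overstory vs Pachinko: 16–15 for The Overstory.
The Overstory beats every other option head-to-head.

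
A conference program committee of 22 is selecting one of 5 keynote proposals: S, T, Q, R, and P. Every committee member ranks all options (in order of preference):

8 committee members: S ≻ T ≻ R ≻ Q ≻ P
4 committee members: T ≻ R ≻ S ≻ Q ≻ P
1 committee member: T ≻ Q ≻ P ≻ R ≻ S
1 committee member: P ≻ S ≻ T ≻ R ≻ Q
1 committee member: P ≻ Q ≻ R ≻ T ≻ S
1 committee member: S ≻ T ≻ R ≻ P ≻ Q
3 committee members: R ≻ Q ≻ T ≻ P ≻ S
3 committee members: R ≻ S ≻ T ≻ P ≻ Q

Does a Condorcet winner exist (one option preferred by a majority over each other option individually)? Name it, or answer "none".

Checking pairwise contests:
R beats S 12–10.
S beats T 13–9.
S beats Q 17–5.
T beats R 15–7.
S beats P 16–6.
Every option loses at least one head-to-head, so there is no Condorcet winner.

none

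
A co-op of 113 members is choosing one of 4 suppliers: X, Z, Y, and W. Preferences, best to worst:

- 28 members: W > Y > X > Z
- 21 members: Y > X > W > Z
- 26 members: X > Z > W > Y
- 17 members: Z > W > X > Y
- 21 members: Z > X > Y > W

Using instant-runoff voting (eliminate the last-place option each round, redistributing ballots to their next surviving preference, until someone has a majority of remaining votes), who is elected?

Round 1: X 26, Z 38, Y 21, W 28. Eliminate Y.
Round 2: X 47, Z 38, W 28. Eliminate W.
Round 3: X 75, Z 38. X has a majority.

X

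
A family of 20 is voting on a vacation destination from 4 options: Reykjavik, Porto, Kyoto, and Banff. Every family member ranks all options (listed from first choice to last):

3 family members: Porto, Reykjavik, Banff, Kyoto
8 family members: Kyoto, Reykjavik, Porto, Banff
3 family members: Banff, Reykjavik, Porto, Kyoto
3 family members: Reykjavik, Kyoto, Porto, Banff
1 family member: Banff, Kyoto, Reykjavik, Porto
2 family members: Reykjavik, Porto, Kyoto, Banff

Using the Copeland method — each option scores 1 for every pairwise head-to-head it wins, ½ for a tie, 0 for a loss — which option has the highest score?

Reykjavik

Reykjavik: beats Porto, Kyoto, and Banff → score 3.
Porto: beats Banff; loses to Reykjavik and Kyoto → score 1.
Kyoto: beats Porto and Banff; loses to Reykjavik → score 2.
Banff: loses to Reykjavik, Porto, and Kyoto → score 0.
Reykjavik has the best pairwise record.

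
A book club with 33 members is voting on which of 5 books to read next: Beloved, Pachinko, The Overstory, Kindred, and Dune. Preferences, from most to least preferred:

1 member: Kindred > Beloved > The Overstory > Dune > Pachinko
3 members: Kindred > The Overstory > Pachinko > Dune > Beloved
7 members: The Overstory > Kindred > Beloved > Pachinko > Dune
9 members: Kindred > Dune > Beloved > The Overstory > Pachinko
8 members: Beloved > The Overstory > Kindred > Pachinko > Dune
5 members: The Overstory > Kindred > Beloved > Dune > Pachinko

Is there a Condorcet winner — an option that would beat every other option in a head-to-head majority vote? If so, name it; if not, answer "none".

Checking pairwise contests:
Kindred beats Beloved 25–8.
Beloved beats Pachinko 30–3.
Beloved beats The Overstory 18–15.
The Overstory beats Kindred 20–13.
Beloved beats Dune 21–12.
Every option loses at least one head-to-head, so there is no Condorcet winner.

none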